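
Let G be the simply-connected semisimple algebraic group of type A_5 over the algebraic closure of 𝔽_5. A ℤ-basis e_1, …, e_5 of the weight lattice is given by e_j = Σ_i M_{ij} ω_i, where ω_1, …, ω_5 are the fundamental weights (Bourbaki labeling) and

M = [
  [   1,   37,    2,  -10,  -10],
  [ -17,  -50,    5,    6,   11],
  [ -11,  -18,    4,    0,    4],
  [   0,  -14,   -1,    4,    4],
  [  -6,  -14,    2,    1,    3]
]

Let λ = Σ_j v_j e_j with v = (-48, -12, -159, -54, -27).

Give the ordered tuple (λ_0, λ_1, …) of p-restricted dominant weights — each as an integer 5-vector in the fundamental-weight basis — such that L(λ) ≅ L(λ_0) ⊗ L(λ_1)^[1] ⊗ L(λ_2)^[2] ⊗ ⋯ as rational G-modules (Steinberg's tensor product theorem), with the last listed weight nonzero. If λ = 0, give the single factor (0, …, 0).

Change of basis e → ω: c = M·v where v = (-48, -12, -159, -54, -27):
  c_1 = 1*-48 + 37*-12 + 2*-159 + -10*-54 + -10*-27 = 0
  c_2 = -17*-48 + -50*-12 + 5*-159 + 6*-54 + 11*-27 = 0
  c_3 = -11*-48 + -18*-12 + 4*-159 + 0*-54 + 4*-27 = 0
  c_4 = 0*-48 + -14*-12 + -1*-159 + 4*-54 + 4*-27 = 3
  c_5 = -6*-48 + -14*-12 + 2*-159 + 1*-54 + 3*-27 = 3
Base-5 expansion of each c_i:
  c_1 = 0
  c_2 = 0
  c_3 = 0
  c_4 = 3 = 3·5^0
  c_5 = 3 = 3·5^0
Factor λ_0 = (0, 0, 0, 3, 3)

((0, 0, 0, 3, 3),)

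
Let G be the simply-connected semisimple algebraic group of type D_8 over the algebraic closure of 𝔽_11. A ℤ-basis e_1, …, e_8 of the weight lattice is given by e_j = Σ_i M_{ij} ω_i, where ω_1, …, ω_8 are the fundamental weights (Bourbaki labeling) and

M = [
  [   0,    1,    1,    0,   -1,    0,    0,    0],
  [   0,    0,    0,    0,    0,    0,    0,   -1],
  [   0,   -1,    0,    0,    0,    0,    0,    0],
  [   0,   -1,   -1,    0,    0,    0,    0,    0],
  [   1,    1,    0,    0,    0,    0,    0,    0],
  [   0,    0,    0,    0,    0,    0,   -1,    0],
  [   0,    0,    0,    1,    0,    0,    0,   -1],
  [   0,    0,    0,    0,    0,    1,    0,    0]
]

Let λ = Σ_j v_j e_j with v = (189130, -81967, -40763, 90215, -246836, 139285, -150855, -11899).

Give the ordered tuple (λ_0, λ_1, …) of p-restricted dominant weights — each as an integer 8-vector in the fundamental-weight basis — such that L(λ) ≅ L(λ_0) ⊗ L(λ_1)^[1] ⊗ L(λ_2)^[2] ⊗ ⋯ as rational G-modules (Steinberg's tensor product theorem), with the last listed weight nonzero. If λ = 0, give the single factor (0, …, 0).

Compute c_i = Σ_j M_{ij} v_j with v = (189130, -81967, -40763, 90215, -246836, 139285, -150855, -11899):
  c_1 = 0*189130 + 1*-81967 + 1*-40763 + 0*90215 + -1*-246836 + 0*139285 + 0*-150855 + 0*-11899 = 124106
  c_2 = 0*189130 + 0*-81967 + 0*-40763 + 0*90215 + 0*-246836 + 0*139285 + 0*-150855 + -1*-11899 = 11899
  c_3 = 0*189130 + -1*-81967 + 0*-40763 + 0*90215 + 0*-246836 + 0*139285 + 0*-150855 + 0*-11899 = 81967
  c_4 = 0*189130 + -1*-81967 + -1*-40763 + 0*90215 + 0*-246836 + 0*139285 + 0*-150855 + 0*-11899 = 122730
  c_5 = 1*189130 + 1*-81967 + 0*-40763 + 0*90215 + 0*-246836 + 0*139285 + 0*-150855 + 0*-11899 = 107163
  c_6 = 0*189130 + 0*-81967 + 0*-40763 + 0*90215 + 0*-246836 + 0*139285 + -1*-150855 + 0*-11899 = 150855
  c_7 = 0*189130 + 0*-81967 + 0*-40763 + 1*90215 + 0*-246836 + 0*139285 + 0*-150855 + -1*-11899 = 102114
  c_8 = 0*189130 + 0*-81967 + 0*-40763 + 0*90215 + 0*-246836 + 1*139285 + 0*-150855 + 0*-11899 = 139285
p = 11; digits c_i = Σ_j d_{ij}·11^j, 0 ≤ d_{ij} < 11:
  c_1 = 124106 = 4·11^0 + 7·11^1 + 2·11^2 + 5·11^3 + 8·11^4
  c_2 = 11899 = 8·11^0 + 3·11^1 + 10·11^2 + 8·11^3
  c_3 = 81967 = 6·11^0 + 4·11^1 + 6·11^2 + 6·11^3 + 5·11^4
  c_4 = 122730 = 3·11^0 + 3·11^1 + 2·11^2 + 4·11^3 + 8·11^4
  c_5 = 107163 = 1·11^0 + 7·11^1 + 5·11^2 + 3·11^3 + 7·11^4
  c_6 = 150855 = 1·11^0 + 8·11^1 + 3·11^2 + 3·11^3 + 10·11^4
  c_7 = 102114 = 1·11^0 + 10·11^1 + 7·11^2 + 10·11^3 + 6·11^4
  c_8 = 139285 = 3·11^0 + 1·11^1 + 7·11^2 + 5·11^3 + 9·11^4
λ_0 = (4, 8, 6, 3, 1, 1, 1, 3)
λ_1 = (7, 3, 4, 3, 7, 8, 10, 1)
λ_2 = (2, 10, 6, 2, 5, 3, 7, 7)
λ_3 = (5, 8, 6, 4, 3, 3, 10, 5)
λ_4 = (8, 0, 5, 8, 7, 10, 6, 9)

((4, 8, 6, 3, 1, 1, 1, 3), (7, 3, 4, 3, 7, 8, 10, 1), (2, 10, 6, 2, 5, 3, 7, 7), (5, 8, 6, 4, 3, 3, 10, 5), (8, 0, 5, 8, 7, 10, 6, 9))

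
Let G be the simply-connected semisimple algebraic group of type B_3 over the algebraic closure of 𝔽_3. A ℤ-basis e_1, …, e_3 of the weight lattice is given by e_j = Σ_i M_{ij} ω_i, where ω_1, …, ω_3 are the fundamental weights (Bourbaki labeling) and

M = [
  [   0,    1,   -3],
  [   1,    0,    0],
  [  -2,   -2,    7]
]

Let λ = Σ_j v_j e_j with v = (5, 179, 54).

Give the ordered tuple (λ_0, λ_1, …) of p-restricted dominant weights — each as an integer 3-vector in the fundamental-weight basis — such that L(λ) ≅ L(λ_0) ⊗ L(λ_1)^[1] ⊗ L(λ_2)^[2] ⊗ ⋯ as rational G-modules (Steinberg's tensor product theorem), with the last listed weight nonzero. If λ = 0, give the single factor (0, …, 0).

((2, 2, 1), (2, 1, 0), (1, 0, 1))

Converting to the ω-basis (c_i = row i of M dotted with v = (5, 179, 54)):
  c_1 = (0)·(5) + (1)·(179) + (-3)·(54) = 17
  c_2 = (1)·(5) + (0)·(179) + (0)·(54) = 5
  c_3 = (-2)·(5) + (-2)·(179) + (7)·(54) = 10
Base-3 expansion of each c_i:
  c_1 = 17 = 2·3^0 + 2·3^1 + 1·3^2
  c_2 = 5 = 2·3^0 + 1·3^1
  c_3 = 10 = 1·3^0 + 0·3^1 + 1·3^2
λ_0 = (2, 2, 1)
λ_1 = (2, 1, 0)
λ_2 = (1, 0, 1)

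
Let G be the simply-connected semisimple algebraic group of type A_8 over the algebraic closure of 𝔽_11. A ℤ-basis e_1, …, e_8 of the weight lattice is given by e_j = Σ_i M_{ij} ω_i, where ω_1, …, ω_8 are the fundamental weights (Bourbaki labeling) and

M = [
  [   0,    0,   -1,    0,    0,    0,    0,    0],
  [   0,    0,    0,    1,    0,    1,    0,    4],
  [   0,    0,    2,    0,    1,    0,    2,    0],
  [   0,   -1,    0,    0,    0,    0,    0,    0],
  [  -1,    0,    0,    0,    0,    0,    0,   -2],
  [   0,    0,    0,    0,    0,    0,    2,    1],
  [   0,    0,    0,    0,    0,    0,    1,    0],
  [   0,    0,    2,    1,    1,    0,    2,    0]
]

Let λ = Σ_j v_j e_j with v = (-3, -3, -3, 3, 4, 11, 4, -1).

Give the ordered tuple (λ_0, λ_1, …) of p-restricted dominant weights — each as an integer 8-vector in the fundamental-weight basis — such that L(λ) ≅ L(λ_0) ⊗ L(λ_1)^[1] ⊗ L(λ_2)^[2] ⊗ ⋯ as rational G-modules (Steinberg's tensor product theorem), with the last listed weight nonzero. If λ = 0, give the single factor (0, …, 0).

Change of basis e → ω: c = M·v where v = (-3, -3, -3, 3, 4, 11, 4, -1):
  c_1 = 0*-3 + 0*-3 + -1*-3 + 0*3 + 0*4 + 0*11 + 0*4 + 0*-1 = 3
  c_2 = 0*-3 + 0*-3 + 0*-3 + 1*3 + 0*4 + 1*11 + 0*4 + 4*-1 = 10
  c_3 = 0*-3 + 0*-3 + 2*-3 + 0*3 + 1*4 + 0*11 + 2*4 + 0*-1 = 6
  c_4 = 0*-3 + -1*-3 + 0*-3 + 0*3 + 0*4 + 0*11 + 0*4 + 0*-1 = 3
  c_5 = -1*-3 + 0*-3 + 0*-3 + 0*3 + 0*4 + 0*11 + 0*4 + -2*-1 = 5
  c_6 = 0*-3 + 0*-3 + 0*-3 + 0*3 + 0*4 + 0*11 + 2*4 + 1*-1 = 7
  c_7 = 0*-3 + 0*-3 + 0*-3 + 0*3 + 0*4 + 0*11 + 1*4 + 0*-1 = 4
  c_8 = 0*-3 + 0*-3 + 2*-3 + 1*3 + 1*4 + 0*11 + 2*4 + 0*-1 = 9
Expand coordinatewise in base 11:
  c_1 = 3 = 3·11^0
  c_2 = 10 = 10·11^0
  c_3 = 6 = 6·11^0
  c_4 = 3 = 3·11^0
  c_5 = 5 = 5·11^0
  c_6 = 7 = 7·11^0
  c_7 = 4 = 4·11^0
  c_8 = 9 = 9·11^0
λ_0 = (3, 10, 6, 3, 5, 7, 4, 9)

((3, 10, 6, 3, 5, 7, 4, 9),)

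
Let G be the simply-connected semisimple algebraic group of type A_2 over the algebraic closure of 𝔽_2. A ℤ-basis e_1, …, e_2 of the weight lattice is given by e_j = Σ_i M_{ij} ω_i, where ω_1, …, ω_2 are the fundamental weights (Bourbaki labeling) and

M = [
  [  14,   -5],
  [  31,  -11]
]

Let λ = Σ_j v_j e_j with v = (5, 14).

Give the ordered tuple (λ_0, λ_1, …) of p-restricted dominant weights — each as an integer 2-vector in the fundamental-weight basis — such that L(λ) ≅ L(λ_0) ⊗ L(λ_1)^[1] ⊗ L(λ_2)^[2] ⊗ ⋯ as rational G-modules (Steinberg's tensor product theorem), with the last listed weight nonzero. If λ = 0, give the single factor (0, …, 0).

((0, 1),)

ω-coordinates c = M·v, v = (5, 14):
  c_1 = 14·5 + (-5)·(14) = 0
  c_2 = 31·5 + (-11)·(14) = 1
p = 2; digits c_i = Σ_j d_{ij}·2^j, 0 ≤ d_{ij} < 2:
  c_1 = 0
  c_2 = 1 = 1·2^0
Factor λ_0 = (0, 1)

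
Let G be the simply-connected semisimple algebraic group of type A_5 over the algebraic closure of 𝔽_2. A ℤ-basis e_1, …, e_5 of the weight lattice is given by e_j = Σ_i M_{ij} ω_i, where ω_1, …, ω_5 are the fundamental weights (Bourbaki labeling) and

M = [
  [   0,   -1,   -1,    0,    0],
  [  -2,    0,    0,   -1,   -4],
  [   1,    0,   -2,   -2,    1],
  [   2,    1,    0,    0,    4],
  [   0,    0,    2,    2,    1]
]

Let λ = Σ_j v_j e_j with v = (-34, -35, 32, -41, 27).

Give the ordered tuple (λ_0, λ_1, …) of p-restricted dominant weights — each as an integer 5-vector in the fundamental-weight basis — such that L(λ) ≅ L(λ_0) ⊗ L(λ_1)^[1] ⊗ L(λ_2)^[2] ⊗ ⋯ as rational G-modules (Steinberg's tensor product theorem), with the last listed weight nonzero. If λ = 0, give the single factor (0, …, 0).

Compute c_i = Σ_j M_{ij} v_j with v = (-34, -35, 32, -41, 27):
  c_1 = 0*-34 + -1*-35 + -1*32 + 0*-41 + 0*27 = 3
  c_2 = -2*-34 + 0*-35 + 0*32 + -1*-41 + -4*27 = 1
  c_3 = 1*-34 + 0*-35 + -2*32 + -2*-41 + 1*27 = 11
  c_4 = 2*-34 + 1*-35 + 0*32 + 0*-41 + 4*27 = 5
  c_5 = 0*-34 + 0*-35 + 2*32 + 2*-41 + 1*27 = 9
Writing each c_i in base p = 2:
  c_1 = 3 = 1·2^0 + 1·2^1
  c_2 = 1 = 1·2^0
  c_3 = 11 = 1·2^0 + 1·2^1 + 0·2^2 + 1·2^3
  c_4 = 5 = 1·2^0 + 0·2^1 + 1·2^2
  c_5 = 9 = 1·2^0 + 0·2^1 + 0·2^2 + 1·2^3
λ_0 = (1, 1, 1, 1, 1)
λ_1 = (1, 0, 1, 0, 0)
λ_2 = (0, 0, 0, 1, 0)
λ_3 = (0, 0, 1, 0, 1)

((1, 1, 1, 1, 1), (1, 0, 1, 0, 0), (0, 0, 0, 1, 0), (0, 0, 1, 0, 1))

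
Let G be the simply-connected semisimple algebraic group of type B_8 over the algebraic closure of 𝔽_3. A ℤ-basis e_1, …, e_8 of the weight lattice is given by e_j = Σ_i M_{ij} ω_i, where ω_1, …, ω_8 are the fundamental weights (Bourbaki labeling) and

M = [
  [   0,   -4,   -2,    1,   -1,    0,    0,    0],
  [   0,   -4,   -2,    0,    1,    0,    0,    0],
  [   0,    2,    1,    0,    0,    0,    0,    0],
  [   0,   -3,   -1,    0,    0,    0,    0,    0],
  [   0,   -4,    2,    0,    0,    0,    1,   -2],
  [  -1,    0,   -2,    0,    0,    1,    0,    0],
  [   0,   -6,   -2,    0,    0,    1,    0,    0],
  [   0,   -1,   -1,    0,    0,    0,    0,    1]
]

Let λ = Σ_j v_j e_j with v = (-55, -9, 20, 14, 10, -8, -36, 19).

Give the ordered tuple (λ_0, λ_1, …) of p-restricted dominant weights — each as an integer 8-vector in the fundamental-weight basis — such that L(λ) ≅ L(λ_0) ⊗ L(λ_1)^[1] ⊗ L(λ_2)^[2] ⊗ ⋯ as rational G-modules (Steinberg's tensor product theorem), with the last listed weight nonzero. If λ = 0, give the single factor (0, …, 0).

In the fundamental-weight basis, λ has coordinates c = M·v (v = (-55, -9, 20, 14, 10, -8, -36, 19)):
  c_1 = (0)·(-55) + (-4)·(-9) + (-2)·(20) + (1)·(14) + (-1)·(10) + (0)·(-8) + (0)·(-36) + (0)·(19) = 0
  c_2 = (0)·(-55) + (-4)·(-9) + (-2)·(20) + (0)·(14) + (1)·(10) + (0)·(-8) + (0)·(-36) + (0)·(19) = 6
  c_3 = (0)·(-55) + (2)·(-9) + (1)·(20) + (0)·(14) + (0)·(10) + (0)·(-8) + (0)·(-36) + (0)·(19) = 2
  c_4 = (0)·(-55) + (-3)·(-9) + (-1)·(20) + (0)·(14) + (0)·(10) + (0)·(-8) + (0)·(-36) + (0)·(19) = 7
  c_5 = (0)·(-55) + (-4)·(-9) + (2)·(20) + (0)·(14) + (0)·(10) + (0)·(-8) + (1)·(-36) + (-2)·(19) = 2
  c_6 = (-1)·(-55) + (0)·(-9) + (-2)·(20) + (0)·(14) + (0)·(10) + (1)·(-8) + (0)·(-36) + (0)·(19) = 7
  c_7 = (0)·(-55) + (-6)·(-9) + (-2)·(20) + (0)·(14) + (0)·(10) + (1)·(-8) + (0)·(-36) + (0)·(19) = 6
  c_8 = (0)·(-55) + (-1)·(-9) + (-1)·(20) + (0)·(14) + (0)·(10) + (0)·(-8) + (0)·(-36) + (1)·(19) = 8
Expand coordinatewise in base 3:
  c_1 = 0
  c_2 = 6 = 0·3^0 + 2·3^1
  c_3 = 2 = 2·3^0
  c_4 = 7 = 1·3^0 + 2·3^1
  c_5 = 2 = 2·3^0
  c_6 = 7 = 1·3^0 + 2·3^1
  c_7 = 6 = 0·3^0 + 2·3^1
  c_8 = 8 = 2·3^0 + 2·3^1
p-restricted factor λ_0 = (0, 0, 2, 1, 2, 1, 0, 2)
p-restricted factor λ_1 = (0, 2, 0, 2, 0, 2, 2, 2)

((0, 0, 2, 1, 2, 1, 0, 2), (0, 2, 0, 2, 0, 2, 2, 2))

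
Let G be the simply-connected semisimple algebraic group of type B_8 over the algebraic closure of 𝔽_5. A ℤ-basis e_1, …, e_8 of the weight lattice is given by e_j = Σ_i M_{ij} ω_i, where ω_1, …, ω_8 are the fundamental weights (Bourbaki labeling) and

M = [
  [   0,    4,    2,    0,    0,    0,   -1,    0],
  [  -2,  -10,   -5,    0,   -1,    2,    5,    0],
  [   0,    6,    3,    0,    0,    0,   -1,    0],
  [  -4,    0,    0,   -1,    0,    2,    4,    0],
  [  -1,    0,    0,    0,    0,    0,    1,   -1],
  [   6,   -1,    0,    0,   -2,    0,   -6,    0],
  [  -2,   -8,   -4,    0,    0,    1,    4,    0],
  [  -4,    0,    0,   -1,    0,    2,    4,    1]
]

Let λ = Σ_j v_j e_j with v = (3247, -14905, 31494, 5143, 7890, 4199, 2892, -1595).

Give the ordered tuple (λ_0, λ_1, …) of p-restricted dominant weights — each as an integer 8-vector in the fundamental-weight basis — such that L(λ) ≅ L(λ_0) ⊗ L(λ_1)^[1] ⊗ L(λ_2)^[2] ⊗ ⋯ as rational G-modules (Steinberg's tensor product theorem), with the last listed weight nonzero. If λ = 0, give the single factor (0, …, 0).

Converting to the ω-basis (c_i = row i of M dotted with v = (3247, -14905, 31494, 5143, 7890, 4199, 2892, -1595)):
  c_1 = (0)·(3247) + (4)·(-14905) + (2)·(31494) + (0)·(5143) + (0)·(7890) + (0)·(4199) + (-1)·(2892) + (0)·(-1595) = 476
  c_2 = (-2)·(3247) + (-10)·(-14905) + (-5)·(31494) + (0)·(5143) + (-1)·(7890) + (2)·(4199) + (5)·(2892) + (0)·(-1595) = 54
  c_3 = (0)·(3247) + (6)·(-14905) + (3)·(31494) + (0)·(5143) + (0)·(7890) + (0)·(4199) + (-1)·(2892) + (0)·(-1595) = 2160
  c_4 = (-4)·(3247) + (0)·(-14905) + (0)·(31494) + (-1)·(5143) + (0)·(7890) + (2)·(4199) + (4)·(2892) + (0)·(-1595) = 1835
  c_5 = (-1)·(3247) + (0)·(-14905) + (0)·(31494) + (0)·(5143) + (0)·(7890) + (0)·(4199) + (1)·(2892) + (-1)·(-1595) = 1240
  c_6 = (6)·(3247) + (-1)·(-14905) + (0)·(31494) + (0)·(5143) + (-2)·(7890) + (0)·(4199) + (-6)·(2892) + (0)·(-1595) = 1255
  c_7 = (-2)·(3247) + (-8)·(-14905) + (-4)·(31494) + (0)·(5143) + (0)·(7890) + (1)·(4199) + (4)·(2892) + (0)·(-1595) = 2537
  c_8 = (-4)·(3247) + (0)·(-14905) + (0)·(31494) + (-1)·(5143) + (0)·(7890) + (2)·(4199) + (4)·(2892) + (1)·(-1595) = 240
Base-5 expansion of each c_i:
  c_1 = 476 = 1·5^0 + 0·5^1 + 4·5^2 + 3·5^3
  c_2 = 54 = 4·5^0 + 0·5^1 + 2·5^2
  c_3 = 2160 = 0·5^0 + 2·5^1 + 1·5^2 + 2·5^3 + 3·5^4
  c_4 = 1835 = 0·5^0 + 2·5^1 + 3·5^2 + 4·5^3 + 2·5^4
  c_5 = 1240 = 0·5^0 + 3·5^1 + 4·5^2 + 4·5^3 + 1·5^4
  c_6 = 1255 = 0·5^0 + 1·5^1 + 0·5^2 + 0·5^3 + 2·5^4
  c_7 = 2537 = 2·5^0 + 2·5^1 + 1·5^2 + 0·5^3 + 4·5^4
  c_8 = 240 = 0·5^0 + 3·5^1 + 4·5^2 + 1·5^3
λ_0 = (1, 4, 0, 0, 0, 0, 2, 0)
λ_1 = (0, 0, 2, 2, 3, 1, 2, 3)
λ_2 = (4, 2, 1, 3, 4, 0, 1, 4)
λ_3 = (3, 0, 2, 4, 4, 0, 0, 1)
λ_4 = (0, 0, 3, 2, 1, 2, 4, 0)

((1, 4, 0, 0, 0, 0, 2, 0), (0, 0, 2, 2, 3, 1, 2, 3), (4, 2, 1, 3, 4, 0, 1, 4), (3, 0, 2, 4, 4, 0, 0, 1), (0, 0, 3, 2, 1, 2, 4, 0))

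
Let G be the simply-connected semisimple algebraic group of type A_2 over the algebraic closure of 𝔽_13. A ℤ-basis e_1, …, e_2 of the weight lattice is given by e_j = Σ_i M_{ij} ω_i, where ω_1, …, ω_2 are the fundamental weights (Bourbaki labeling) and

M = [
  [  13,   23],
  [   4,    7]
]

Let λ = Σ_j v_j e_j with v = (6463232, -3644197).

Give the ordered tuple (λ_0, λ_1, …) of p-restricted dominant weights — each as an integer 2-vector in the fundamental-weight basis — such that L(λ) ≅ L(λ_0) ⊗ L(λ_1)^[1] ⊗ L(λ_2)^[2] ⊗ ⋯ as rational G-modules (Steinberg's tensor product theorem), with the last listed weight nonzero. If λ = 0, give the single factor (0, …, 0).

((7, 11), (11, 10), (6, 4), (2, 0), (7, 12))

ω-coordinates c = M·v, v = (6463232, -3644197):
  c_1 = 13·6463232 + (23)·(-3644197) = 205485
  c_2 = 4·6463232 + (7)·(-3644197) = 343549
Writing each c_i in base p = 13:
  c_1 = 205485 = 7·13^0 + 11·13^1 + 6·13^2 + 2·13^3 + 7·13^4
  c_2 = 343549 = 11·13^0 + 10·13^1 + 4·13^2 + 0·13^3 + 12·13^4
Factor λ_0 = (7, 11)
Factor λ_1 = (11, 10)
Factor λ_2 = (6, 4)
Factor λ_3 = (2, 0)
Factor λ_4 = (7, 12)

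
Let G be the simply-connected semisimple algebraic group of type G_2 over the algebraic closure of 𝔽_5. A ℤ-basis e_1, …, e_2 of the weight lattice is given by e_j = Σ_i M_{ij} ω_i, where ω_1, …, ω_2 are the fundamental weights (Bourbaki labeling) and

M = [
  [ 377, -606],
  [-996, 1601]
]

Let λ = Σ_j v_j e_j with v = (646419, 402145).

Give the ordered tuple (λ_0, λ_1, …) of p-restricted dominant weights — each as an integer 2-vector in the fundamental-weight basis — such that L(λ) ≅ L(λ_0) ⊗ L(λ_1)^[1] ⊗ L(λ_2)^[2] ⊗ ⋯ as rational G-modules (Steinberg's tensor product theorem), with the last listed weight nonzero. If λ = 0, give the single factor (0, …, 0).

((3, 1), (3, 4), (3, 2), (0, 1), (0, 1))

Compute c_i = Σ_j M_{ij} v_j with v = (646419, 402145):
  c_1 = 377*646419 + -606*402145 = 93
  c_2 = -996*646419 + 1601*402145 = 821
Writing each c_i in base p = 5:
  c_1 = 93 = 3·5^0 + 3·5^1 + 3·5^2
  c_2 = 821 = 1·5^0 + 4·5^1 + 2·5^2 + 1·5^3 + 1·5^4
Factor λ_0 = (3, 1)
Factor λ_1 = (3, 4)
Factor λ_2 = (3, 2)
Factor λ_3 = (0, 1)
Factor λ_4 = (0, 1)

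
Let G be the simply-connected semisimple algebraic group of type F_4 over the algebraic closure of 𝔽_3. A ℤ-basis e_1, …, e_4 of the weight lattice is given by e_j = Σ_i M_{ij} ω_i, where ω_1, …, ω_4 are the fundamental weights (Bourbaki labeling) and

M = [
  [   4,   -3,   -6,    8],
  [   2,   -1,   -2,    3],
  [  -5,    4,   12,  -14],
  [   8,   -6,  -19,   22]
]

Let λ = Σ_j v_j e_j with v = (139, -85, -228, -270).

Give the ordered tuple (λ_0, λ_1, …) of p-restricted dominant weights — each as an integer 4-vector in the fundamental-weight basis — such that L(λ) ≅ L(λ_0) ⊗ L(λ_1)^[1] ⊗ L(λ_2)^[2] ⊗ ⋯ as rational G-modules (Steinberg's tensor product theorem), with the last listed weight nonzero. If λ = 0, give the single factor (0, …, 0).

Converting to the ω-basis (c_i = row i of M dotted with v = (139, -85, -228, -270)):
  c_1 = 4·139 + (-3)·(-85) + (-6)·(-228) + (8)·(-270) = 19
  c_2 = 2·139 + (-1)·(-85) + (-2)·(-228) + (3)·(-270) = 9
  c_3 = (-5)·(139) + (4)·(-85) + (12)·(-228) + (-14)·(-270) = 9
  c_4 = 8·139 + (-6)·(-85) + (-19)·(-228) + (22)·(-270) = 14
Expand coordinatewise in base 3:
  c_1 = 19 = 1·3^0 + 0·3^1 + 2·3^2
  c_2 = 9 = 0·3^0 + 0·3^1 + 1·3^2
  c_3 = 9 = 0·3^0 + 0·3^1 + 1·3^2
  c_4 = 14 = 2·3^0 + 1·3^1 + 1·3^2
λ_0 = (1, 0, 0, 2)
λ_1 = (0, 0, 0, 1)
λ_2 = (2, 1, 1, 1)

((1, 0, 0, 2), (0, 0, 0, 1), (2, 1, 1, 1))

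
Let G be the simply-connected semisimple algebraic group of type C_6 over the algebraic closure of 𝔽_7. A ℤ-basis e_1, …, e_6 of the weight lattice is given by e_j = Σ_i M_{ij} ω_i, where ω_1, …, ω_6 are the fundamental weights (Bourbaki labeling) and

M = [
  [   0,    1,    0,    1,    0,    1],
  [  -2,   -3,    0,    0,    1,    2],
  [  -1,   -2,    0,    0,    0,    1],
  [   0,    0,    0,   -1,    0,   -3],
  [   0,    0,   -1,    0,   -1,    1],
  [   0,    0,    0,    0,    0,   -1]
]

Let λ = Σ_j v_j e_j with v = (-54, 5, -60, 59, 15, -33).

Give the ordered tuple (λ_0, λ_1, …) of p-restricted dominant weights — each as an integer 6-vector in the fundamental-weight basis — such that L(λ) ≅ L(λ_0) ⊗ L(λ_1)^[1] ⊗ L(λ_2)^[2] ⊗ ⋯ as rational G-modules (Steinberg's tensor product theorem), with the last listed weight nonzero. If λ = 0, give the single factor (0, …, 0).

((3, 0, 4, 5, 5, 5), (4, 6, 1, 5, 1, 4))

Converting to the ω-basis (c_i = row i of M dotted with v = (-54, 5, -60, 59, 15, -33)):
  c_1 = (0)·(-54) + (1)·(5) + (0)·(-60) + (1)·(59) + (0)·(15) + (1)·(-33) = 31
  c_2 = (-2)·(-54) + (-3)·(5) + (0)·(-60) + (0)·(59) + (1)·(15) + (2)·(-33) = 42
  c_3 = (-1)·(-54) + (-2)·(5) + (0)·(-60) + (0)·(59) + (0)·(15) + (1)·(-33) = 11
  c_4 = (0)·(-54) + (0)·(5) + (0)·(-60) + (-1)·(59) + (0)·(15) + (-3)·(-33) = 40
  c_5 = (0)·(-54) + (0)·(5) + (-1)·(-60) + (0)·(59) + (-1)·(15) + (1)·(-33) = 12
  c_6 = (0)·(-54) + (0)·(5) + (0)·(-60) + (0)·(59) + (0)·(15) + (-1)·(-33) = 33
p = 7; digits c_i = Σ_j d_{ij}·7^j, 0 ≤ d_{ij} < 7:
  c_1 = 31 = 3·7^0 + 4·7^1
  c_2 = 42 = 0·7^0 + 6·7^1
  c_3 = 11 = 4·7^0 + 1·7^1
  c_4 = 40 = 5·7^0 + 5·7^1
  c_5 = 12 = 5·7^0 + 1·7^1
  c_6 = 33 = 5·7^0 + 4·7^1
p-restricted factor λ_0 = (3, 0, 4, 5, 5, 5)
p-restricted factor λ_1 = (4, 6, 1, 5, 1, 4)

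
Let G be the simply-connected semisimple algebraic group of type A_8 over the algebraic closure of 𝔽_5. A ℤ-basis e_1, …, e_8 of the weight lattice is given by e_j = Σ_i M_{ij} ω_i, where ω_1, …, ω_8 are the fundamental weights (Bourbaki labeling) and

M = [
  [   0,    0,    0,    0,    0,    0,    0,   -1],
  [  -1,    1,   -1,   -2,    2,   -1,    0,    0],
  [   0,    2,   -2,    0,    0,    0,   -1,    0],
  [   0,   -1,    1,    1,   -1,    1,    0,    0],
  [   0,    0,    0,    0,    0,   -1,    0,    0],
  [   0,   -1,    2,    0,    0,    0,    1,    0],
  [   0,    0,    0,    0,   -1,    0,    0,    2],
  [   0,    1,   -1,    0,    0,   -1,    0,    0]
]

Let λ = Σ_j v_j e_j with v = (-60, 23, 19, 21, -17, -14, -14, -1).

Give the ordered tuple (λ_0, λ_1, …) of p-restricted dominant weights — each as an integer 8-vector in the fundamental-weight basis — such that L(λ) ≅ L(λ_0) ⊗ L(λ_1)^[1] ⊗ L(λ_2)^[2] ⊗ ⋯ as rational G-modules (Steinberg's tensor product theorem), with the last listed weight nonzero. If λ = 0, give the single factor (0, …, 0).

Compute c_i = Σ_j M_{ij} v_j with v = (-60, 23, 19, 21, -17, -14, -14, -1):
  c_1 = (0)·(-60) + (0)·(23) + (0)·(19) + (0)·(21) + (0)·(-17) + (0)·(-14) + (0)·(-14) + (-1)·(-1) = 1
  c_2 = (-1)·(-60) + (1)·(23) + (-1)·(19) + (-2)·(21) + (2)·(-17) + (-1)·(-14) + (0)·(-14) + (0)·(-1) = 2
  c_3 = (0)·(-60) + (2)·(23) + (-2)·(19) + (0)·(21) + (0)·(-17) + (0)·(-14) + (-1)·(-14) + (0)·(-1) = 22
  c_4 = (0)·(-60) + (-1)·(23) + (1)·(19) + (1)·(21) + (-1)·(-17) + (1)·(-14) + (0)·(-14) + (0)·(-1) = 20
  c_5 = (0)·(-60) + (0)·(23) + (0)·(19) + (0)·(21) + (0)·(-17) + (-1)·(-14) + (0)·(-14) + (0)·(-1) = 14
  c_6 = (0)·(-60) + (-1)·(23) + (2)·(19) + (0)·(21) + (0)·(-17) + (0)·(-14) + (1)·(-14) + (0)·(-1) = 1
  c_7 = (0)·(-60) + (0)·(23) + (0)·(19) + (0)·(21) + (-1)·(-17) + (0)·(-14) + (0)·(-14) + (2)·(-1) = 15
  c_8 = (0)·(-60) + (1)·(23) + (-1)·(19) + (0)·(21) + (0)·(-17) + (-1)·(-14) + (0)·(-14) + (0)·(-1) = 18
p = 5; digits c_i = Σ_j d_{ij}·5^j, 0 ≤ d_{ij} < 5:
  c_1 = 1 = 1·5^0
  c_2 = 2 = 2·5^0
  c_3 = 22 = 2·5^0 + 4·5^1
  c_4 = 20 = 0·5^0 + 4·5^1
  c_5 = 14 = 4·5^0 + 2·5^1
  c_6 = 1 = 1·5^0
  c_7 = 15 = 0·5^0 + 3·5^1
  c_8 = 18 = 3·5^0 + 3·5^1
λ_0 = (1, 2, 2, 0, 4, 1, 0, 3)
λ_1 = (0, 0, 4, 4, 2, 0, 3, 3)

((1, 2, 2, 0, 4, 1, 0, 3), (0, 0, 4, 4, 2, 0, 3, 3))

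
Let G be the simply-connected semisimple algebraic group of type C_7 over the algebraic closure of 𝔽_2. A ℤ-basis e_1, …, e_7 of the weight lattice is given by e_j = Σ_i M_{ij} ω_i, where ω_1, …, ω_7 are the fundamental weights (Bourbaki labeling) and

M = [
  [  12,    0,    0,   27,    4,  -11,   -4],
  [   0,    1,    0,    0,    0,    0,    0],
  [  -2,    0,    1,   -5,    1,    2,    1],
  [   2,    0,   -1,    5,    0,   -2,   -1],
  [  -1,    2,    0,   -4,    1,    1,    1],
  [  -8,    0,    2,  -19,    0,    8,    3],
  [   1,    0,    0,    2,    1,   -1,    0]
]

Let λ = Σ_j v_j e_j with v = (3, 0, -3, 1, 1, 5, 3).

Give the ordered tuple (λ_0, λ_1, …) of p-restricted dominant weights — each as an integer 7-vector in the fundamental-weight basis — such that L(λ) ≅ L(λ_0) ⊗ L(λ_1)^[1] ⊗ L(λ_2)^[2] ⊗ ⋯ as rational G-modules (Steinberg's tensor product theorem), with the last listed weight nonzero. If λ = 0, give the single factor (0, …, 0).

((0, 0, 0, 1, 0, 0, 1), (0, 0, 0, 0, 1, 0, 0))

Converting to the ω-basis (c_i = row i of M dotted with v = (3, 0, -3, 1, 1, 5, 3)):
  c_1 = 12·3 + 0·0 + (0)·(-3) + 27·1 + 4·1 + (-11)·(5) + (-4)·(3) = 0
  c_2 = 0·3 + 1·0 + (0)·(-3) + 0·1 + 0·1 + 0·5 + 0·3 = 0
  c_3 = (-2)·(3) + 0·0 + (1)·(-3) + (-5)·(1) + 1·1 + 2·5 + 1·3 = 0
  c_4 = 2·3 + 0·0 + (-1)·(-3) + 5·1 + 0·1 + (-2)·(5) + (-1)·(3) = 1
  c_5 = (-1)·(3) + 2·0 + (0)·(-3) + (-4)·(1) + 1·1 + 1·5 + 1·3 = 2
  c_6 = (-8)·(3) + 0·0 + (2)·(-3) + (-19)·(1) + 0·1 + 8·5 + 3·3 = 0
  c_7 = 1·3 + 0·0 + (0)·(-3) + 2·1 + 1·1 + (-1)·(5) + 0·3 = 1
Base-2 expansion of each c_i:
  c_1 = 0
  c_2 = 0
  c_3 = 0
  c_4 = 1 = 1·2^0
  c_5 = 2 = 0·2^0 + 1·2^1
  c_6 = 0
  c_7 = 1 = 1·2^0
p-restricted factor λ_0 = (0, 0, 0, 1, 0, 0, 1)
p-restricted factor λ_1 = (0, 0, 0, 0, 1, 0, 0)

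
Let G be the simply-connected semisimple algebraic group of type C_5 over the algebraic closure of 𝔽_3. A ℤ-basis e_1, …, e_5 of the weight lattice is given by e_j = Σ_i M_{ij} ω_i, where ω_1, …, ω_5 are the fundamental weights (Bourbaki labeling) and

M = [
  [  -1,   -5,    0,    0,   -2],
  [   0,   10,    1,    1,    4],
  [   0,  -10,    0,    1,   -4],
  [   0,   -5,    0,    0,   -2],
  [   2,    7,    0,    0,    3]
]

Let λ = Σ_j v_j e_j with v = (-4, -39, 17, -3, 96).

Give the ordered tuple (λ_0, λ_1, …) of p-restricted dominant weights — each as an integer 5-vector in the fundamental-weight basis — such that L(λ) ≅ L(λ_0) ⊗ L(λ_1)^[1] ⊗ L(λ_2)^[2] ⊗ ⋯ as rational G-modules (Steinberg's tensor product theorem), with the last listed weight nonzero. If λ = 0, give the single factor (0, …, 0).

In the fundamental-weight basis, λ has coordinates c = M·v (v = (-4, -39, 17, -3, 96)):
  c_1 = (-1)·(-4) + (-5)·(-39) + (0)·(17) + (0)·(-3) + (-2)·(96) = 7
  c_2 = (0)·(-4) + (10)·(-39) + (1)·(17) + (1)·(-3) + (4)·(96) = 8
  c_3 = (0)·(-4) + (-10)·(-39) + (0)·(17) + (1)·(-3) + (-4)·(96) = 3
  c_4 = (0)·(-4) + (-5)·(-39) + (0)·(17) + (0)·(-3) + (-2)·(96) = 3
  c_5 = (2)·(-4) + (7)·(-39) + (0)·(17) + (0)·(-3) + (3)·(96) = 7
p = 3; digits c_i = Σ_j d_{ij}·3^j, 0 ≤ d_{ij} < 3:
  c_1 = 7 = 1·3^0 + 2·3^1
  c_2 = 8 = 2·3^0 + 2·3^1
  c_3 = 3 = 0·3^0 + 1·3^1
  c_4 = 3 = 0·3^0 + 1·3^1
  c_5 = 7 = 1·3^0 + 2·3^1
λ_0 = (1, 2, 0, 0, 1)
λ_1 = (2, 2, 1, 1, 2)

((1, 2, 0, 0, 1), (2, 2, 1, 1, 2))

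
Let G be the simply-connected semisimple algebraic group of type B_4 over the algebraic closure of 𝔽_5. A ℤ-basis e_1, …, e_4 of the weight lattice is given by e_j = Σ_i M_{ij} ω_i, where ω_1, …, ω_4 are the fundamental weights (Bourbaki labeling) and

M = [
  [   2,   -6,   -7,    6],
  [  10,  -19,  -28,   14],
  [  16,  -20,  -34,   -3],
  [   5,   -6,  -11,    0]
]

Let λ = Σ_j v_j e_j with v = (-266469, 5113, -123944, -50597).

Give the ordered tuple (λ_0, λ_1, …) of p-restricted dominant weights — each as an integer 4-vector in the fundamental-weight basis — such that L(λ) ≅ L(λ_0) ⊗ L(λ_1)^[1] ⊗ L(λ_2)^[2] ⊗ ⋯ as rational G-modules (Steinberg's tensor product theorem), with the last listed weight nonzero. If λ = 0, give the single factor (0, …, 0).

((0, 2, 3, 1), (2, 2, 4, 2), (1, 4, 4, 4), (3, 1, 0, 2))

In the fundamental-weight basis, λ has coordinates c = M·v (v = (-266469, 5113, -123944, -50597)):
  c_1 = 2*-266469 + -6*5113 + -7*-123944 + 6*-50597 = 410
  c_2 = 10*-266469 + -19*5113 + -28*-123944 + 14*-50597 = 237
  c_3 = 16*-266469 + -20*5113 + -34*-123944 + -3*-50597 = 123
  c_4 = 5*-266469 + -6*5113 + -11*-123944 + 0*-50597 = 361
p = 5; digits c_i = Σ_j d_{ij}·5^j, 0 ≤ d_{ij} < 5:
  c_1 = 410 = 0·5^0 + 2·5^1 + 1·5^2 + 3·5^3
  c_2 = 237 = 2·5^0 + 2·5^1 + 4·5^2 + 1·5^3
  c_3 = 123 = 3·5^0 + 4·5^1 + 4·5^2
  c_4 = 361 = 1·5^0 + 2·5^1 + 4·5^2 + 2·5^3
p-restricted factor λ_0 = (0, 2, 3, 1)
p-restricted factor λ_1 = (2, 2, 4, 2)
p-restricted factor λ_2 = (1, 4, 4, 4)
p-restricted factor λ_3 = (3, 1, 0, 2)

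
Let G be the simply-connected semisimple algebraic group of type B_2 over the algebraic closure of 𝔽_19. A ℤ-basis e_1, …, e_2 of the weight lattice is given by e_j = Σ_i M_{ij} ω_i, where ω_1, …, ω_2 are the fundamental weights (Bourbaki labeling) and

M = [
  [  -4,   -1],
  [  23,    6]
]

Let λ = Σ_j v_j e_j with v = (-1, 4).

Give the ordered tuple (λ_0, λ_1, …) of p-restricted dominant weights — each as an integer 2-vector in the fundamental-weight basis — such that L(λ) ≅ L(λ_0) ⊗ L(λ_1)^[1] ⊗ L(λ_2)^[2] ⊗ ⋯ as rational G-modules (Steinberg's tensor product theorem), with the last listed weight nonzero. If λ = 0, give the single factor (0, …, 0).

((0, 1),)

ω-coordinates c = M·v, v = (-1, 4):
  c_1 = (-4)·(-1) + (-1)·(4) = 0
  c_2 = (23)·(-1) + (6)·(4) = 1
Expand coordinatewise in base 19:
  c_1 = 0
  c_2 = 1 = 1·19^0
p-restricted factor λ_0 = (0, 1)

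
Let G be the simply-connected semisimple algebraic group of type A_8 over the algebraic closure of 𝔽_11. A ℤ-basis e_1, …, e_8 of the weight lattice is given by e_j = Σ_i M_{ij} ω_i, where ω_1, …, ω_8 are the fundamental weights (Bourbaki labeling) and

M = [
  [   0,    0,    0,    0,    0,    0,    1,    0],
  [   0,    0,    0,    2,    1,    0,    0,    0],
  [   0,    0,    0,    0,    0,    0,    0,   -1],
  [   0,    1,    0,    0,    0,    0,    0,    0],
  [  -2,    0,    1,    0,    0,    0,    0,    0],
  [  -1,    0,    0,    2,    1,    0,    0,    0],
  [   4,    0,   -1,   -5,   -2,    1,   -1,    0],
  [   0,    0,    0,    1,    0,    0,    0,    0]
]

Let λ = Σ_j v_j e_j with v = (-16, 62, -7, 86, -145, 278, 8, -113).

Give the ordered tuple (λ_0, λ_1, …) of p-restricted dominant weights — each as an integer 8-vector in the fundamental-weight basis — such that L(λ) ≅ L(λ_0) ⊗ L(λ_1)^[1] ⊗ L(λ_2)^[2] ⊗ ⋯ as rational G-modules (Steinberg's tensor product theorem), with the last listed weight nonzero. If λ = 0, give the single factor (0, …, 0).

In the fundamental-weight basis, λ has coordinates c = M·v (v = (-16, 62, -7, 86, -145, 278, 8, -113)):
  c_1 = (0)·(-16) + 0·62 + (0)·(-7) + 0·86 + (0)·(-145) + 0·278 + 1·8 + (0)·(-113) = 8
  c_2 = (0)·(-16) + 0·62 + (0)·(-7) + 2·86 + (1)·(-145) + 0·278 + 0·8 + (0)·(-113) = 27
  c_3 = (0)·(-16) + 0·62 + (0)·(-7) + 0·86 + (0)·(-145) + 0·278 + 0·8 + (-1)·(-113) = 113
  c_4 = (0)·(-16) + 1·62 + (0)·(-7) + 0·86 + (0)·(-145) + 0·278 + 0·8 + (0)·(-113) = 62
  c_5 = (-2)·(-16) + 0·62 + (1)·(-7) + 0·86 + (0)·(-145) + 0·278 + 0·8 + (0)·(-113) = 25
  c_6 = (-1)·(-16) + 0·62 + (0)·(-7) + 2·86 + (1)·(-145) + 0·278 + 0·8 + (0)·(-113) = 43
  c_7 = (4)·(-16) + 0·62 + (-1)·(-7) + (-5)·(86) + (-2)·(-145) + 1·278 + (-1)·(8) + (0)·(-113) = 73
  c_8 = (0)·(-16) + 0·62 + (0)·(-7) + 1·86 + (0)·(-145) + 0·278 + 0·8 + (0)·(-113) = 86
Writing each c_i in base p = 11:
  c_1 = 8 = 8·11^0
  c_2 = 27 = 5·11^0 + 2·11^1
  c_3 = 113 = 3·11^0 + 10·11^1
  c_4 = 62 = 7·11^0 + 5·11^1
  c_5 = 25 = 3·11^0 + 2·11^1
  c_6 = 43 = 10·11^0 + 3·11^1
  c_7 = 73 = 7·11^0 + 6·11^1
  c_8 = 86 = 9·11^0 + 7·11^1
Factor λ_0 = (8, 5, 3, 7, 3, 10, 7, 9)
Factor λ_1 = (0, 2, 10, 5, 2, 3, 6, 7)

((8, 5, 3, 7, 3, 10, 7, 9), (0, 2, 10, 5, 2, 3, 6, 7))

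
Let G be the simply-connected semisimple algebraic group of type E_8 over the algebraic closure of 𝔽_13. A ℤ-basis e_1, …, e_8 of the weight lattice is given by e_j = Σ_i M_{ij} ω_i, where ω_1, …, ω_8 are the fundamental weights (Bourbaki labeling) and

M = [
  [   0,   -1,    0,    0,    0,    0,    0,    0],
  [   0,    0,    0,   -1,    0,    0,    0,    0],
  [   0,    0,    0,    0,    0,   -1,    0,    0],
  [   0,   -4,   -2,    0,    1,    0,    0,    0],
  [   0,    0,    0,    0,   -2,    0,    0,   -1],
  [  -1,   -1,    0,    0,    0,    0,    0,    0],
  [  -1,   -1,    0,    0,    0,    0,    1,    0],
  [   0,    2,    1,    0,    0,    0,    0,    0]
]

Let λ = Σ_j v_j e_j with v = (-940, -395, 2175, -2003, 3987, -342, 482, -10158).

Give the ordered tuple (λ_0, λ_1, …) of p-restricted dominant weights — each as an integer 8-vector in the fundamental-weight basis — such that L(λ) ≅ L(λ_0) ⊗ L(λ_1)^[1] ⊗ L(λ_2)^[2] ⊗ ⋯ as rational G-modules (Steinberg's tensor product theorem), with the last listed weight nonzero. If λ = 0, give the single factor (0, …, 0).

((5, 1, 4, 8, 0, 9, 10, 7), (4, 11, 0, 2, 12, 11, 9, 2), (2, 11, 2, 7, 12, 7, 10, 8))

Converting to the ω-basis (c_i = row i of M dotted with v = (-940, -395, 2175, -2003, 3987, -342, 482, -10158)):
  c_1 = (0)·(-940) + (-1)·(-395) + (0)·(2175) + (0)·(-2003) + (0)·(3987) + (0)·(-342) + (0)·(482) + (0)·(-10158) = 395
  c_2 = (0)·(-940) + (0)·(-395) + (0)·(2175) + (-1)·(-2003) + (0)·(3987) + (0)·(-342) + (0)·(482) + (0)·(-10158) = 2003
  c_3 = (0)·(-940) + (0)·(-395) + (0)·(2175) + (0)·(-2003) + (0)·(3987) + (-1)·(-342) + (0)·(482) + (0)·(-10158) = 342
  c_4 = (0)·(-940) + (-4)·(-395) + (-2)·(2175) + (0)·(-2003) + (1)·(3987) + (0)·(-342) + (0)·(482) + (0)·(-10158) = 1217
  c_5 = (0)·(-940) + (0)·(-395) + (0)·(2175) + (0)·(-2003) + (-2)·(3987) + (0)·(-342) + (0)·(482) + (-1)·(-10158) = 2184
  c_6 = (-1)·(-940) + (-1)·(-395) + (0)·(2175) + (0)·(-2003) + (0)·(3987) + (0)·(-342) + (0)·(482) + (0)·(-10158) = 1335
  c_7 = (-1)·(-940) + (-1)·(-395) + (0)·(2175) + (0)·(-2003) + (0)·(3987) + (0)·(-342) + (1)·(482) + (0)·(-10158) = 1817
  c_8 = (0)·(-940) + (2)·(-395) + (1)·(2175) + (0)·(-2003) + (0)·(3987) + (0)·(-342) + (0)·(482) + (0)·(-10158) = 1385
Expand coordinatewise in base 13:
  c_1 = 395 = 5·13^0 + 4·13^1 + 2·13^2
  c_2 = 2003 = 1·13^0 + 11·13^1 + 11·13^2
  c_3 = 342 = 4·13^0 + 0·13^1 + 2·13^2
  c_4 = 1217 = 8·13^0 + 2·13^1 + 7·13^2
  c_5 = 2184 = 0·13^0 + 12·13^1 + 12·13^2
  c_6 = 1335 = 9·13^0 + 11·13^1 + 7·13^2
  c_7 = 1817 = 10·13^0 + 9·13^1 + 10·13^2
  c_8 = 1385 = 7·13^0 + 2·13^1 + 8·13^2
p-restricted factor λ_0 = (5, 1, 4, 8, 0, 9, 10, 7)
p-restricted factor λ_1 = (4, 11, 0, 2, 12, 11, 9, 2)
p-restricted factor λ_2 = (2, 11, 2, 7, 12, 7, 10, 8)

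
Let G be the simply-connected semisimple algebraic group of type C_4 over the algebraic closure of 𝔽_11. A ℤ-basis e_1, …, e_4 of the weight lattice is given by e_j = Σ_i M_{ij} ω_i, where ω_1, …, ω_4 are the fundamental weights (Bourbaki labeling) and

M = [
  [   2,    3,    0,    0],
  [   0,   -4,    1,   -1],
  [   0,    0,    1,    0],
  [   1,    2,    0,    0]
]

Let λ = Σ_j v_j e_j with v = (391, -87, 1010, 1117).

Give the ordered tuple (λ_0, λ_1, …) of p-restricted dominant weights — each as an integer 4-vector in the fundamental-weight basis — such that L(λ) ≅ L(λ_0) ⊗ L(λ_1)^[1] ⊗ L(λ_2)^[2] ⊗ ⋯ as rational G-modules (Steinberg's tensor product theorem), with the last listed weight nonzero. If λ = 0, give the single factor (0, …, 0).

((4, 10, 9, 8), (3, 10, 3, 8), (4, 1, 8, 1))

ω-coordinates c = M·v, v = (391, -87, 1010, 1117):
  c_1 = (2)·(391) + (3)·(-87) + (0)·(1010) + (0)·(1117) = 521
  c_2 = (0)·(391) + (-4)·(-87) + (1)·(1010) + (-1)·(1117) = 241
  c_3 = (0)·(391) + (0)·(-87) + (1)·(1010) + (0)·(1117) = 1010
  c_4 = (1)·(391) + (2)·(-87) + (0)·(1010) + (0)·(1117) = 217
p = 11; digits c_i = Σ_j d_{ij}·11^j, 0 ≤ d_{ij} < 11:
  c_1 = 521 = 4·11^0 + 3·11^1 + 4·11^2
  c_2 = 241 = 10·11^0 + 10·11^1 + 1·11^2
  c_3 = 1010 = 9·11^0 + 3·11^1 + 8·11^2
  c_4 = 217 = 8·11^0 + 8·11^1 + 1·11^2
Factor λ_0 = (4, 10, 9, 8)
Factor λ_1 = (3, 10, 3, 8)
Factor λ_2 = (4, 1, 8, 1)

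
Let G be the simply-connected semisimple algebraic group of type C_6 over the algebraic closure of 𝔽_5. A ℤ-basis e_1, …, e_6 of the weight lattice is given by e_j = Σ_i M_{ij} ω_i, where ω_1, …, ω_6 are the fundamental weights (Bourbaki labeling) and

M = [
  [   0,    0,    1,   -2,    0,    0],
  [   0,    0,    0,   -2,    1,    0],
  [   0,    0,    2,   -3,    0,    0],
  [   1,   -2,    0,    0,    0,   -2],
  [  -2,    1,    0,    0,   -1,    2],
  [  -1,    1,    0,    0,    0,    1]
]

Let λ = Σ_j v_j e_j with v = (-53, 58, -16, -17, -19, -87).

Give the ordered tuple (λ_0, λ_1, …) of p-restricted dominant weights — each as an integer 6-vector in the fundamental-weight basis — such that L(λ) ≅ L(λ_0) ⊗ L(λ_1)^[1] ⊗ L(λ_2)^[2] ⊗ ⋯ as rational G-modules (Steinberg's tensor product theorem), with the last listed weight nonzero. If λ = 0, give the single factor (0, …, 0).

((3, 0, 4, 0, 4, 4), (3, 3, 3, 1, 1, 4))

Compute c_i = Σ_j M_{ij} v_j with v = (-53, 58, -16, -17, -19, -87):
  c_1 = (0)·(-53) + 0·58 + (1)·(-16) + (-2)·(-17) + (0)·(-19) + (0)·(-87) = 18
  c_2 = (0)·(-53) + 0·58 + (0)·(-16) + (-2)·(-17) + (1)·(-19) + (0)·(-87) = 15
  c_3 = (0)·(-53) + 0·58 + (2)·(-16) + (-3)·(-17) + (0)·(-19) + (0)·(-87) = 19
  c_4 = (1)·(-53) + (-2)·(58) + (0)·(-16) + (0)·(-17) + (0)·(-19) + (-2)·(-87) = 5
  c_5 = (-2)·(-53) + 1·58 + (0)·(-16) + (0)·(-17) + (-1)·(-19) + (2)·(-87) = 9
  c_6 = (-1)·(-53) + 1·58 + (0)·(-16) + (0)·(-17) + (0)·(-19) + (1)·(-87) = 24
Writing each c_i in base p = 5:
  c_1 = 18 = 3·5^0 + 3·5^1
  c_2 = 15 = 0·5^0 + 3·5^1
  c_3 = 19 = 4·5^0 + 3·5^1
  c_4 = 5 = 0·5^0 + 1·5^1
  c_5 = 9 = 4·5^0 + 1·5^1
  c_6 = 24 = 4·5^0 + 4·5^1
p-restricted factor λ_0 = (3, 0, 4, 0, 4, 4)
p-restricted factor λ_1 = (3, 3, 3, 1, 1, 4)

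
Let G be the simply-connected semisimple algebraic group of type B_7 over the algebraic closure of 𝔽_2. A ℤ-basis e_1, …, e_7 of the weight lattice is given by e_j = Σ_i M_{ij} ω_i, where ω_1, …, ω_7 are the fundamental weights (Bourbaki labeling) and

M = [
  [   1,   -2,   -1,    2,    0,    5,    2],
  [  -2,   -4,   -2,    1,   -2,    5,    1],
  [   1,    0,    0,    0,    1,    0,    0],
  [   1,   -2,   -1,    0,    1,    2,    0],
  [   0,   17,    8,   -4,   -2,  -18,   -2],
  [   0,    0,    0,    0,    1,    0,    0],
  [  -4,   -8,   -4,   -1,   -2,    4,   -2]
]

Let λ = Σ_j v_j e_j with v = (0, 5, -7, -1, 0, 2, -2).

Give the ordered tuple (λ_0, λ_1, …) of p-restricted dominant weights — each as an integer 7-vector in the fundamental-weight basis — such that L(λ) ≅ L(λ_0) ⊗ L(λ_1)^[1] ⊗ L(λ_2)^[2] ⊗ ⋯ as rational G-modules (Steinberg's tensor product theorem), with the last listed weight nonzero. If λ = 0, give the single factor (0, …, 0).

In the fundamental-weight basis, λ has coordinates c = M·v (v = (0, 5, -7, -1, 0, 2, -2)):
  c_1 = (1)·(0) + (-2)·(5) + (-1)·(-7) + (2)·(-1) + (0)·(0) + (5)·(2) + (2)·(-2) = 1
  c_2 = (-2)·(0) + (-4)·(5) + (-2)·(-7) + (1)·(-1) + (-2)·(0) + (5)·(2) + (1)·(-2) = 1
  c_3 = (1)·(0) + (0)·(5) + (0)·(-7) + (0)·(-1) + (1)·(0) + (0)·(2) + (0)·(-2) = 0
  c_4 = (1)·(0) + (-2)·(5) + (-1)·(-7) + (0)·(-1) + (1)·(0) + (2)·(2) + (0)·(-2) = 1
  c_5 = (0)·(0) + (17)·(5) + (8)·(-7) + (-4)·(-1) + (-2)·(0) + (-18)·(2) + (-2)·(-2) = 1
  c_6 = (0)·(0) + (0)·(5) + (0)·(-7) + (0)·(-1) + (1)·(0) + (0)·(2) + (0)·(-2) = 0
  c_7 = (-4)·(0) + (-8)·(5) + (-4)·(-7) + (-1)·(-1) + (-2)·(0) + (4)·(2) + (-2)·(-2) = 1
p = 2; digits c_i = Σ_j d_{ij}·2^j, 0 ≤ d_{ij} < 2:
  c_1 = 1 = 1·2^0
  c_2 = 1 = 1·2^0
  c_3 = 0
  c_4 = 1 = 1·2^0
  c_5 = 1 = 1·2^0
  c_6 = 0
  c_7 = 1 = 1·2^0
Factor λ_0 = (1, 1, 0, 1, 1, 0, 1)

((1, 1, 0, 1, 1, 0, 1),)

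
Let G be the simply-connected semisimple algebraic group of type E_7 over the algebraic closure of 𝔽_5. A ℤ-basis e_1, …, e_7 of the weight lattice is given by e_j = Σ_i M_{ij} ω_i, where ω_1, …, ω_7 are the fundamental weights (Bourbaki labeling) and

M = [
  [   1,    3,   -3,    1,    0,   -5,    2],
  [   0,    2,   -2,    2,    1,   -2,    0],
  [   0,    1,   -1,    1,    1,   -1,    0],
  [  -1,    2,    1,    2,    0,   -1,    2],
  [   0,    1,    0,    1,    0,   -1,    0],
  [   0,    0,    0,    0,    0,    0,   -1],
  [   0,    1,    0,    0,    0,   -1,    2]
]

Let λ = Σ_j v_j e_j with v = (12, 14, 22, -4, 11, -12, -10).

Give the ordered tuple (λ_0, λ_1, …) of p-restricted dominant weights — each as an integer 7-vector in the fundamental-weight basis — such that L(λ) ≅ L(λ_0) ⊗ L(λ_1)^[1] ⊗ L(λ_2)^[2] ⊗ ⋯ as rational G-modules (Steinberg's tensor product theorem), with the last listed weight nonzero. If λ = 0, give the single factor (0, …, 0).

((4, 1, 1, 2, 2, 0, 1), (4, 2, 2, 4, 4, 2, 1))

Change of basis e → ω: c = M·v where v = (12, 14, 22, -4, 11, -12, -10):
  c_1 = 1·12 + 3·14 + (-3)·(22) + (1)·(-4) + 0·11 + (-5)·(-12) + (2)·(-10) = 24
  c_2 = 0·12 + 2·14 + (-2)·(22) + (2)·(-4) + 1·11 + (-2)·(-12) + (0)·(-10) = 11
  c_3 = 0·12 + 1·14 + (-1)·(22) + (1)·(-4) + 1·11 + (-1)·(-12) + (0)·(-10) = 11
  c_4 = (-1)·(12) + 2·14 + 1·22 + (2)·(-4) + 0·11 + (-1)·(-12) + (2)·(-10) = 22
  c_5 = 0·12 + 1·14 + 0·22 + (1)·(-4) + 0·11 + (-1)·(-12) + (0)·(-10) = 22
  c_6 = 0·12 + 0·14 + 0·22 + (0)·(-4) + 0·11 + (0)·(-12) + (-1)·(-10) = 10
  c_7 = 0·12 + 1·14 + 0·22 + (0)·(-4) + 0·11 + (-1)·(-12) + (2)·(-10) = 6
Writing each c_i in base p = 5:
  c_1 = 24 = 4·5^0 + 4·5^1
  c_2 = 11 = 1·5^0 + 2·5^1
  c_3 = 11 = 1·5^0 + 2·5^1
  c_4 = 22 = 2·5^0 + 4·5^1
  c_5 = 22 = 2·5^0 + 4·5^1
  c_6 = 10 = 0·5^0 + 2·5^1
  c_7 = 6 = 1·5^0 + 1·5^1
λ_0 = (4, 1, 1, 2, 2, 0, 1)
λ_1 = (4, 2, 2, 4, 4, 2, 1)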